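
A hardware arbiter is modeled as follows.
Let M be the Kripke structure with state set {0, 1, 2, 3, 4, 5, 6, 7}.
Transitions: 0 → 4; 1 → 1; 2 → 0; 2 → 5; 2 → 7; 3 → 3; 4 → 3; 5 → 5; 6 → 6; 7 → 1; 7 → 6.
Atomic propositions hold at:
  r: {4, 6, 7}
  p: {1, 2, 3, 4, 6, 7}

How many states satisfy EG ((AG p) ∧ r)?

AG p: greatest fixpoint, start Z0 = {1, 2, 3, 4, 6, 7}, keep only states in Sat with every successor in Z. Z1 = {1, 3, 4, 6, 7}; fixed.
Sat(AG p) = {1, 3, 4, 6, 7}
Sat((AG p) ∧ r) = {4, 6, 7}
EG ((AG p) ∧ r): greatest fixpoint, start Z0 = {4, 6, 7}, keep only states in Sat with some successor in Z. Z1 = {6, 7}; fixed.
Sat(EG ((AG p) ∧ r)) = {6, 7}
|Sat(EG ((AG p) ∧ r))| = |{6, 7}| = 2.

2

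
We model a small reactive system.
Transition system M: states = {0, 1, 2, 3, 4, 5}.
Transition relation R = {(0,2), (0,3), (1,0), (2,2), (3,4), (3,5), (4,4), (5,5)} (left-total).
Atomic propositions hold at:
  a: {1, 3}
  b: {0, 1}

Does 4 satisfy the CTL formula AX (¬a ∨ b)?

Yes

Sat(¬a) = {0, 2, 4, 5}
Sat(¬a ∨ b) = {0, 1, 2, 4, 5}
Sat(AX (¬a ∨ b)) = {s : every successor in {0, 1, 2, 4, 5}} = {1, 2, 3, 4, 5}
4 ∈ Sat(AX (¬a ∨ b)) = {1, 2, 3, 4, 5}, so the formula holds at 4.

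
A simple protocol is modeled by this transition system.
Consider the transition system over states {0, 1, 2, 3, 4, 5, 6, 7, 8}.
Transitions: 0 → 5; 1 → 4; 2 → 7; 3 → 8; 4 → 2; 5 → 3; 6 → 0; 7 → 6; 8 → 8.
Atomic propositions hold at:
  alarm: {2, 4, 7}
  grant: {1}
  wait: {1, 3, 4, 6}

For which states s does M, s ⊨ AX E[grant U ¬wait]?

{0, 2, 3, 4, 6, 8}

Sat(¬wait) = {0, 2, 5, 7, 8}
E[grant U ¬wait]: least fixpoint, start Z0 = Sat(¬wait) = {0, 2, 5, 7, 8}, add states in Sat(grant) with some successor in Z. Already a fixed point.
Sat(E[grant U ¬wait]) = {0, 2, 5, 7, 8}
Sat(AX E[grant U ¬wait]) = {s : every successor in {0, 2, 5, 7, 8}} = {0, 2, 3, 4, 6, 8}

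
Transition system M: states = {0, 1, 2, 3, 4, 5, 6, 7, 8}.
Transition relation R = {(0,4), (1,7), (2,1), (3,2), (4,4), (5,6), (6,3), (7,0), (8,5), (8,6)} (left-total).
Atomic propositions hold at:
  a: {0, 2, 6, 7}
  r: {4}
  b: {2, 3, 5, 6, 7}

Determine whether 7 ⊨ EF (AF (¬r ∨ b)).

Sat(¬r) = {0, 1, 2, 3, 5, 6, 7, 8}
Sat(¬r ∨ b) = {0, 1, 2, 3, 5, 6, 7, 8}
AF (¬r ∨ b): least fixpoint, start Z0 = {0, 1, 2, 3, 5, 6, 7, 8}, add states with every successor in Z. Already a fixed point.
Sat(AF (¬r ∨ b)) = {0, 1, 2, 3, 5, 6, 7, 8}
EF (AF (¬r ∨ b)): least fixpoint, start Z0 = {0, 1, 2, 3, 5, 6, 7, 8}, add states with some successor in Z. Already a fixed point.
Sat(EF (AF (¬r ∨ b))) = {0, 1, 2, 3, 5, 6, 7, 8}
7 ∈ Sat(EF (AF (¬r ∨ b))) = {0, 1, 2, 3, 5, 6, 7, 8}, so the formula holds at 7.

Yes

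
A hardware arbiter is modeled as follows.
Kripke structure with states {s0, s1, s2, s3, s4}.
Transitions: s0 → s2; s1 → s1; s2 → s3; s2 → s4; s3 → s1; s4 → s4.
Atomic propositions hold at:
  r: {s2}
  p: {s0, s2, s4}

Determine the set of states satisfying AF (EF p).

{s0, s2, s4}

EF p: least fixpoint, start Z0 = {s0, s2, s4}, add states with some successor in Z. Already a fixed point.
Sat(EF p) = {s0, s2, s4}
AF (EF p): least fixpoint, start Z0 = {s0, s2, s4}, add states with every successor in Z. Already a fixed point.
Sat(AF (EF p)) = {s0, s2, s4}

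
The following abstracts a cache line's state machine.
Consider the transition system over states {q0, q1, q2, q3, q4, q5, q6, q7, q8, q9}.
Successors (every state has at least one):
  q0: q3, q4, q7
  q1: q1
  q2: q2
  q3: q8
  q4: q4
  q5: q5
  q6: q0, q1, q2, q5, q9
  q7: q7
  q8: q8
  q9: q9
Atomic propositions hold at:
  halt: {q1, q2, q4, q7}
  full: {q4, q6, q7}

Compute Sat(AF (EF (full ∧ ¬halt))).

{q6}

Sat(¬halt) = {q0, q3, q5, q6, q8, q9}
Sat(full ∧ ¬halt) = {q6}
EF (full ∧ ¬halt): least fixpoint, start Z0 = {q6}, add states with some successor in Z. Already a fixed point.
Sat(EF (full ∧ ¬halt)) = {q6}
AF (EF (full ∧ ¬halt)): least fixpoint, start Z0 = {q6}, add states with every successor in Z. Already a fixed point.
Sat(AF (EF (full ∧ ¬halt))) = {q6}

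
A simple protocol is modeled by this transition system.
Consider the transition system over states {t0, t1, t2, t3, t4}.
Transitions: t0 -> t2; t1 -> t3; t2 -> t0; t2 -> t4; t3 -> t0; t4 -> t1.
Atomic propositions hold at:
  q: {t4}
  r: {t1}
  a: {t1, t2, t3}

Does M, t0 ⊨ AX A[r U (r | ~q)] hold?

Yes

Sat(~q) = {t0, t1, t2, t3}
Sat(r | ~q) = {t0, t1, t2, t3}
A[r U (r | ~q)]: least fixpoint, start Z0 = Sat((r | ~q)) = {t0, t1, t2, t3}, add states in Sat(r) with every successor in Z. Already a fixed point.
Sat(A[r U (r | ~q)]) = {t0, t1, t2, t3}
Sat(AX A[r U (r | ~q)]) = {s : every successor in {t0, t1, t2, t3}} = {t0, t1, t3, t4}
t0 ∈ Sat(AX A[r U (r | ~q)]) = {t0, t1, t3, t4}, so the formula holds at t0.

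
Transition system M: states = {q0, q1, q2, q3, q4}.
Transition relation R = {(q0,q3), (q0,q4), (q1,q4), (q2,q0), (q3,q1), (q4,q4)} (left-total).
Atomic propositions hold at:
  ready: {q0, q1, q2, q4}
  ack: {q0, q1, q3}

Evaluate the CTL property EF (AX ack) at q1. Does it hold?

Sat(AX ack) = {s : every successor in {q0, q1, q3}} = {q2, q3}
EF (AX ack): least fixpoint, start Z0 = {q2, q3}, add states with some successor in Z. Z1 = {q0, q2, q3}; fixed.
Sat(EF (AX ack)) = {q0, q2, q3}
q1 ∉ Sat(EF (AX ack)) = {q0, q2, q3}, so the formula does not hold at q1.

No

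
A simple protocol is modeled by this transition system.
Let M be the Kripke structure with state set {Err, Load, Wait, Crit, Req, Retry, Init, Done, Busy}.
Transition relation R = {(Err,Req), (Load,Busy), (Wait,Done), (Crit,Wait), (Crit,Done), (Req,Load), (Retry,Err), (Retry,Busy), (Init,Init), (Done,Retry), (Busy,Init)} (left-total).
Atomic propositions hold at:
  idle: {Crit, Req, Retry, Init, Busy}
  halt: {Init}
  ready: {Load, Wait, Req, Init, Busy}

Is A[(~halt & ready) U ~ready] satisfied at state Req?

No

Sat(~halt) = {Err, Load, Wait, Crit, Req, Retry, Done, Busy}
Sat(~halt & ready) = {Load, Wait, Req, Busy}
Sat(~ready) = {Err, Crit, Retry, Done}
A[(~halt & ready) U ~ready]: least fixpoint, start Z0 = Sat(~ready) = {Err, Crit, Retry, Done}, add states in Sat(~halt & ready) with every successor in Z. Z1 = {Err, Wait, Crit, Retry, Done}; fixed.
Sat(A[(~halt & ready) U ~ready]) = {Err, Wait, Crit, Retry, Done}
Req ∉ Sat(A[(~halt & ready) U ~ready]) = {Err, Wait, Crit, Retry, Done}, so the formula does not hold at Req.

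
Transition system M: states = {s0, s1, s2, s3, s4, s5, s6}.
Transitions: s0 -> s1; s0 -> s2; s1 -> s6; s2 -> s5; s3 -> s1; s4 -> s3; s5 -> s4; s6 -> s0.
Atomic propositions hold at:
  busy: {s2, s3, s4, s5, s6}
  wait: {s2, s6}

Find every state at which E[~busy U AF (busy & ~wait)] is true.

Sat(~busy) = {s0, s1}
Sat(~wait) = {s0, s1, s3, s4, s5}
Sat(busy & ~wait) = {s3, s4, s5}
AF (busy & ~wait): least fixpoint, start Z0 = {s3, s4, s5}, add states with every successor in Z. Z1 = {s2, s3, s4, s5}; fixed.
Sat(AF (busy & ~wait)) = {s2, s3, s4, s5}
E[~busy U AF (busy & ~wait)]: least fixpoint, start Z0 = Sat(AF (busy & ~wait)) = {s2, s3, s4, s5}, add states in Sat(~busy) with some successor in Z. Z1 = {s0, s2, s3, s4, s5}; fixed.
Sat(E[~busy U AF (busy & ~wait)]) = {s0, s2, s3, s4, s5}

{s0, s2, s3, s4, s5}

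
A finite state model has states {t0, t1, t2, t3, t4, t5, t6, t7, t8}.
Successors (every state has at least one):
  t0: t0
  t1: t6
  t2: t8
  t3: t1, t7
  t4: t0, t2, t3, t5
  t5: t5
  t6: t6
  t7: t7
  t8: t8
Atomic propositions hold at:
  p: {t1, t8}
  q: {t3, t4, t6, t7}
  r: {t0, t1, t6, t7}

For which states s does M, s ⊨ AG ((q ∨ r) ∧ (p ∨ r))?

{t0, t1, t6, t7}

Sat(q ∨ r) = {t0, t1, t3, t4, t6, t7}
Sat(p ∨ r) = {t0, t1, t6, t7, t8}
Sat((q ∨ r) ∧ (p ∨ r)) = {t0, t1, t6, t7}
AG ((q ∨ r) ∧ (p ∨ r)): greatest fixpoint, start Z0 = {t0, t1, t6, t7}, keep only states in Sat with every successor in Z. Already a fixed point.
Sat(AG ((q ∨ r) ∧ (p ∨ r))) = {t0, t1, t6, t7}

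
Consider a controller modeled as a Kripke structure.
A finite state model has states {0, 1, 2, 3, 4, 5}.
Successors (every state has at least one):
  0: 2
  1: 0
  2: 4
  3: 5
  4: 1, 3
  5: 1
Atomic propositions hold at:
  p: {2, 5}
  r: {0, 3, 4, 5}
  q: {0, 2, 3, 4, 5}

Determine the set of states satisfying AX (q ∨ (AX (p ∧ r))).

{0, 1, 2, 3}

Sat(p ∧ r) = {5}
Sat(AX (p ∧ r)) = {s : every successor in {5}} = {3}
Sat(q ∨ (AX (p ∧ r))) = {0, 2, 3, 4, 5}
Sat(AX (q ∨ (AX (p ∧ r)))) = {s : every successor in {0, 2, 3, 4, 5}} = {0, 1, 2, 3}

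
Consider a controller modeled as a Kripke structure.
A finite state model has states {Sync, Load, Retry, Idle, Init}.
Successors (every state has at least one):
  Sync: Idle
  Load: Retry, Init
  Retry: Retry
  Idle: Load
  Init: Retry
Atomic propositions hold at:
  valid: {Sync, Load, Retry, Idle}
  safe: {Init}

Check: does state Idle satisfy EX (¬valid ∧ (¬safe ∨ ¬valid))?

No

Sat(¬valid) = {Init}
Sat(¬safe) = {Sync, Load, Retry, Idle}
Sat(¬safe ∨ ¬valid) = {Sync, Load, Retry, Idle, Init}
Sat(¬valid ∧ (¬safe ∨ ¬valid)) = {Init}
Sat(EX (¬valid ∧ (¬safe ∨ ¬valid))) = {s : some successor in {Init}} = {Load}
Idle ∉ Sat(EX (¬valid ∧ (¬safe ∨ ¬valid))) = {Load}, so the formula does not hold at Idle.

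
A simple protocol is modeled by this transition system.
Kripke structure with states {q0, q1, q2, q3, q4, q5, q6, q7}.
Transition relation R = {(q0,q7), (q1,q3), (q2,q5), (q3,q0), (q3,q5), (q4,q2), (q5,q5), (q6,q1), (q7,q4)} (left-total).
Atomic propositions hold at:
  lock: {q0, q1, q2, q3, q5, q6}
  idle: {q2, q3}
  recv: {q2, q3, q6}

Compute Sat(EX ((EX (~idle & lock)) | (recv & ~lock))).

Sat(~idle) = {q0, q1, q4, q5, q6, q7}
Sat(~idle & lock) = {q0, q1, q5, q6}
Sat(EX (~idle & lock)) = {s : some successor in {q0, q1, q5, q6}} = {q2, q3, q5, q6}
Sat(~lock) = {q4, q7}
Sat(recv & ~lock) = ∅
Sat((EX (~idle & lock)) | (recv & ~lock)) = {q2, q3, q5, q6}
Sat(EX ((EX (~idle & lock)) | (recv & ~lock))) = {s : some successor in {q2, q3, q5, q6}} = {q1, q2, q3, q4, q5}

{q1, q2, q3, q4, q5}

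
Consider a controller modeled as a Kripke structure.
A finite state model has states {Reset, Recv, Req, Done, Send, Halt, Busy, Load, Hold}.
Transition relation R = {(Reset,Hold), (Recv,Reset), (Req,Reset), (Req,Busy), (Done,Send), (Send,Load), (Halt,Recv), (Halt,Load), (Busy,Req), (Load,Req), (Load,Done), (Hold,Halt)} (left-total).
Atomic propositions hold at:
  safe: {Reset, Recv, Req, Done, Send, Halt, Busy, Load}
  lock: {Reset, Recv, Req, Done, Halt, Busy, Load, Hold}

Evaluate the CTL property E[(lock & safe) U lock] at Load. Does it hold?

Sat(lock & safe) = {Reset, Recv, Req, Done, Halt, Busy, Load}
E[(lock & safe) U lock]: least fixpoint, start Z0 = Sat(lock) = {Reset, Recv, Req, Done, Halt, Busy, Load, Hold}, add states in Sat(lock & safe) with some successor in Z. Already a fixed point.
Sat(E[(lock & safe) U lock]) = {Reset, Recv, Req, Done, Halt, Busy, Load, Hold}
Load ∈ Sat(E[(lock & safe) U lock]) = {Reset, Recv, Req, Done, Halt, Busy, Load, Hold}, so the formula holds at Load.

Yes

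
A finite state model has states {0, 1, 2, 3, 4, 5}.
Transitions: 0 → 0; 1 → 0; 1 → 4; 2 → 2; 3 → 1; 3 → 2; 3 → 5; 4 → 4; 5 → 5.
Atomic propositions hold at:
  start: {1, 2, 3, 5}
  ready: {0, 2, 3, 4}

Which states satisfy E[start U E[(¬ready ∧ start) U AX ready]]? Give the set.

{0, 1, 2, 3, 4}

Sat(¬ready) = {1, 5}
Sat(¬ready ∧ start) = {1, 5}
Sat(AX ready) = {s : every successor in {0, 2, 3, 4}} = {0, 1, 2, 4}
E[(¬ready ∧ start) U AX ready]: least fixpoint, start Z0 = Sat(AX ready) = {0, 1, 2, 4}, add states in Sat(¬ready ∧ start) with some successor in Z. Already a fixed point.
Sat(E[(¬ready ∧ start) U AX ready]) = {0, 1, 2, 4}
E[start U E[(¬ready ∧ start) U AX ready]]: least fixpoint, start Z0 = Sat(E[(¬ready ∧ start) U AX ready]) = {0, 1, 2, 4}, add states in Sat(start) with some successor in Z. Z1 = {0, 1, 2, 3, 4}; fixed.
Sat(E[start U E[(¬ready ∧ start) U AX ready]]) = {0, 1, 2, 3, 4}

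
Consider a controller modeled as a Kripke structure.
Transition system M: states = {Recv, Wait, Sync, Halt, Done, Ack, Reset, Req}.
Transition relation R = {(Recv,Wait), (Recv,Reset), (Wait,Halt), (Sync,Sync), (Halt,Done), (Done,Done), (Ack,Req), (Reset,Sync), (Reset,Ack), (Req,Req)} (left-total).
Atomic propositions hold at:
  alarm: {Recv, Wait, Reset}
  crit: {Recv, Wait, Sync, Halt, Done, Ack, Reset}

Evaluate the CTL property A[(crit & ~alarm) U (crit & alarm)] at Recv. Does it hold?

Sat(~alarm) = {Sync, Halt, Done, Ack, Req}
Sat(crit & ~alarm) = {Sync, Halt, Done, Ack}
Sat(crit & alarm) = {Recv, Wait, Reset}
A[(crit & ~alarm) U (crit & alarm)]: least fixpoint, start Z0 = Sat((crit & alarm)) = {Recv, Wait, Reset}, add states in Sat(crit & ~alarm) with every successor in Z. Already a fixed point.
Sat(A[(crit & ~alarm) U (crit & alarm)]) = {Recv, Wait, Reset}
Recv ∈ Sat(A[(crit & ~alarm) U (crit & alarm)]) = {Recv, Wait, Reset}, so the formula holds at Recv.

Yes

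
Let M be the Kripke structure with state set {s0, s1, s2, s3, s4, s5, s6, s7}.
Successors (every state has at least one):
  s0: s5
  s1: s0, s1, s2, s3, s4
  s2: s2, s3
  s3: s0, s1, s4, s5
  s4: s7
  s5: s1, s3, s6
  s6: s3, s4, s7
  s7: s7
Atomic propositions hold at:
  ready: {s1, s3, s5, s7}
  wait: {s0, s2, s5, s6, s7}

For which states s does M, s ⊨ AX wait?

Sat(AX wait) = {s : every successor in {s0, s2, s5, s6, s7}} = {s0, s4, s7}

{s0, s4, s7}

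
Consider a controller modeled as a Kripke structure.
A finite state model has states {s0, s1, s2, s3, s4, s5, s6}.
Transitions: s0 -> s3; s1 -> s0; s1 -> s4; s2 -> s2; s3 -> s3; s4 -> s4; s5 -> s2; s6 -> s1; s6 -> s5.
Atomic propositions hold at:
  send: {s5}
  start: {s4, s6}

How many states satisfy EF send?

EF send: least fixpoint, start Z0 = {s5}, add states with some successor in Z. Z1 = {s5, s6}; fixed.
Sat(EF send) = {s5, s6}
|Sat(EF send)| = |{s5, s6}| = 2.

2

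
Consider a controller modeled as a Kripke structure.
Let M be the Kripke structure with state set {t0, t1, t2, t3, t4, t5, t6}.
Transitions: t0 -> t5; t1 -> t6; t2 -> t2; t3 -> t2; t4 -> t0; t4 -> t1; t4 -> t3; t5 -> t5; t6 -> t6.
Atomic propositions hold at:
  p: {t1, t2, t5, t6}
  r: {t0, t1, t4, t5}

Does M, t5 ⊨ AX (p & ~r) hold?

No

Sat(~r) = {t2, t3, t6}
Sat(p & ~r) = {t2, t6}
Sat(AX (p & ~r)) = {s : every successor in {t2, t6}} = {t1, t2, t3, t6}
t5 ∉ Sat(AX (p & ~r)) = {t1, t2, t3, t6}, so the formula does not hold at t5.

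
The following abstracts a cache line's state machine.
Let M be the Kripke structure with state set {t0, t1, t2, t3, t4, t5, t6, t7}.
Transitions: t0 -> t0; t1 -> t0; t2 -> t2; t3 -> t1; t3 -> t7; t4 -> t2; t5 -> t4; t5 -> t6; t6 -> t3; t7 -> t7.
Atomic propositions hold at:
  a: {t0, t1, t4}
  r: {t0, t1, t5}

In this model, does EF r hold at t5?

EF r: least fixpoint, start Z0 = {t0, t1, t5}, add states with some successor in Z. Z1 = {t0, t1, t3, t5}; Z2 = {t0, t1, t3, t5, t6}; fixed.
Sat(EF r) = {t0, t1, t3, t5, t6}
t5 ∈ Sat(EF r) = {t0, t1, t3, t5, t6}, so the formula holds at t5.

Yes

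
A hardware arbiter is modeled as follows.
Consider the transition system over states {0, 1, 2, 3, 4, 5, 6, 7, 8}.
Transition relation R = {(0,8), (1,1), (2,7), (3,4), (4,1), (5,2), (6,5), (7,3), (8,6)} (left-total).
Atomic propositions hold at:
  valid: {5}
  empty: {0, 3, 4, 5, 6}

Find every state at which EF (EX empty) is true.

Sat(EX empty) = {s : some successor in {0, 3, 4, 5, 6}} = {3, 6, 7, 8}
EF (EX empty): least fixpoint, start Z0 = {3, 6, 7, 8}, add states with some successor in Z. Z1 = {0, 2, 3, 6, 7, 8}; Z2 = {0, 2, 3, 5, 6, 7, 8}; fixed.
Sat(EF (EX empty)) = {0, 2, 3, 5, 6, 7, 8}

{0, 2, 3, 5, 6, 7, 8}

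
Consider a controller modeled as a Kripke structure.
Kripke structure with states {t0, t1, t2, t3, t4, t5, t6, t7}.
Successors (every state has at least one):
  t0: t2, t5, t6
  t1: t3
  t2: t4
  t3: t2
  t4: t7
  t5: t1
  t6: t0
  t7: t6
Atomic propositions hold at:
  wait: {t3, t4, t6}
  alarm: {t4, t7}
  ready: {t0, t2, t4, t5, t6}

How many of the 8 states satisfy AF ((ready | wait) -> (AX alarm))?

6

Sat(ready | wait) = {t0, t2, t3, t4, t5, t6}
Sat(AX alarm) = {s : every successor in {t4, t7}} = {t2, t4}
Sat((ready | wait) -> (AX alarm)) = {t1, t2, t4, t7}
AF ((ready | wait) -> (AX alarm)): least fixpoint, start Z0 = {t1, t2, t4, t7}, add states with every successor in Z. Z1 = {t1, t2, t3, t4, t5, t7}; fixed.
Sat(AF ((ready | wait) -> (AX alarm))) = {t1, t2, t3, t4, t5, t7}
|Sat(AF ((ready | wait) -> (AX alarm)))| = |{t1, t2, t3, t4, t5, t7}| = 6.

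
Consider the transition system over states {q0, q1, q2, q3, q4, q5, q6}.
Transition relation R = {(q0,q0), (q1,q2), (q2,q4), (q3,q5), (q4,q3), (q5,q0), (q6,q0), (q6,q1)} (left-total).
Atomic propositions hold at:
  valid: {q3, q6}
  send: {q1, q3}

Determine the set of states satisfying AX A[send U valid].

{q4}

A[send U valid]: least fixpoint, start Z0 = Sat(valid) = {q3, q6}, add states in Sat(send) with every successor in Z. Already a fixed point.
Sat(A[send U valid]) = {q3, q6}
Sat(AX A[send U valid]) = {s : every successor in {q3, q6}} = {q4}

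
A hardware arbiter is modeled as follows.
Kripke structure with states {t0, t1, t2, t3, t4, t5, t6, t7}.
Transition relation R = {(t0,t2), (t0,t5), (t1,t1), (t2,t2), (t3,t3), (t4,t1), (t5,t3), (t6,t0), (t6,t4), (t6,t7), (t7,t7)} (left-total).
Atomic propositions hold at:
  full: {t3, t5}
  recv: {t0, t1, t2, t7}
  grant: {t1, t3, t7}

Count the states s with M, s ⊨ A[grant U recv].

A[grant U recv]: least fixpoint, start Z0 = Sat(recv) = {t0, t1, t2, t7}, add states in Sat(grant) with every successor in Z. Already a fixed point.
Sat(A[grant U recv]) = {t0, t1, t2, t7}
|Sat(A[grant U recv])| = |{t0, t1, t2, t7}| = 4.

4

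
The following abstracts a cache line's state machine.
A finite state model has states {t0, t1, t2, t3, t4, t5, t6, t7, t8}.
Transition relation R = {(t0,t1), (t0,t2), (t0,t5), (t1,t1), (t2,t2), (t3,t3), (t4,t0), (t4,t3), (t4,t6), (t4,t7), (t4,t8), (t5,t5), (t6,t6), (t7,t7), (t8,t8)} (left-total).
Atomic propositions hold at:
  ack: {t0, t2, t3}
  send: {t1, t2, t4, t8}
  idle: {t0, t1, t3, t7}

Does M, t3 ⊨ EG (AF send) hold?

No

AF send: least fixpoint, start Z0 = {t1, t2, t4, t8}, add states with every successor in Z. Already a fixed point.
Sat(AF send) = {t1, t2, t4, t8}
EG (AF send): greatest fixpoint, start Z0 = {t1, t2, t4, t8}, keep only states in Sat with some successor in Z. Already a fixed point.
Sat(EG (AF send)) = {t1, t2, t4, t8}
t3 ∉ Sat(EG (AF send)) = {t1, t2, t4, t8}, so the formula does not hold at t3.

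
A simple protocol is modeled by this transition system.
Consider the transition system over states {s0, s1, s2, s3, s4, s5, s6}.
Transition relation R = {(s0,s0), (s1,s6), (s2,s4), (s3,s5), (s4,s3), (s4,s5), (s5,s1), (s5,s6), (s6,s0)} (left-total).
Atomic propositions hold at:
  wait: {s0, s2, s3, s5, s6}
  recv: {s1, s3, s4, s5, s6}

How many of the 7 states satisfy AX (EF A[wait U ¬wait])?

3

Sat(¬wait) = {s1, s4}
A[wait U ¬wait]: least fixpoint, start Z0 = Sat(¬wait) = {s1, s4}, add states in Sat(wait) with every successor in Z. Z1 = {s1, s2, s4}; fixed.
Sat(A[wait U ¬wait]) = {s1, s2, s4}
EF A[wait U ¬wait]: least fixpoint, start Z0 = {s1, s2, s4}, add states with some successor in Z. Z1 = {s1, s2, s4, s5}; Z2 = {s1, s2, s3, s4, s5}; fixed.
Sat(EF A[wait U ¬wait]) = {s1, s2, s3, s4, s5}
Sat(AX (EF A[wait U ¬wait])) = {s : every successor in {s1, s2, s3, s4, s5}} = {s2, s3, s4}
|Sat(AX (EF A[wait U ¬wait]))| = |{s2, s3, s4}| = 3.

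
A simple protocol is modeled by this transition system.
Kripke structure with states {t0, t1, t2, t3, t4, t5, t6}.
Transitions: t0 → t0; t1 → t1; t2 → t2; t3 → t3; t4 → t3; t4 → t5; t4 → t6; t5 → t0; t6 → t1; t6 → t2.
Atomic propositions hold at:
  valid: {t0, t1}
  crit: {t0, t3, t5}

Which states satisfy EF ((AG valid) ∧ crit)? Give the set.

AG valid: greatest fixpoint, start Z0 = {t0, t1}, keep only states in Sat with every successor in Z. Already a fixed point.
Sat(AG valid) = {t0, t1}
Sat((AG valid) ∧ crit) = {t0}
EF ((AG valid) ∧ crit): least fixpoint, start Z0 = {t0}, add states with some successor in Z. Z1 = {t0, t5}; Z2 = {t0, t4, t5}; fixed.
Sat(EF ((AG valid) ∧ crit)) = {t0, t4, t5}

{t0, t4, t5}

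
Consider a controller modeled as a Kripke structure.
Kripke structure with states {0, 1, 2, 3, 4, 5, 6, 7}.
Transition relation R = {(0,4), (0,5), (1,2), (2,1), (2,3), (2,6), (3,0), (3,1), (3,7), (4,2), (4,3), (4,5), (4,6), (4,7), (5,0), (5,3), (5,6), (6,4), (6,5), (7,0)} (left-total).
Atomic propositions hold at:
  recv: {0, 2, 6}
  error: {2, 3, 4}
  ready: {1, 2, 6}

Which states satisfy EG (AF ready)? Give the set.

AF ready: least fixpoint, start Z0 = {1, 2, 6}, add states with every successor in Z. Already a fixed point.
Sat(AF ready) = {1, 2, 6}
EG (AF ready): greatest fixpoint, start Z0 = {1, 2, 6}, keep only states in Sat with some successor in Z. Z1 = {1, 2}; fixed.
Sat(EG (AF ready)) = {1, 2}

{1, 2}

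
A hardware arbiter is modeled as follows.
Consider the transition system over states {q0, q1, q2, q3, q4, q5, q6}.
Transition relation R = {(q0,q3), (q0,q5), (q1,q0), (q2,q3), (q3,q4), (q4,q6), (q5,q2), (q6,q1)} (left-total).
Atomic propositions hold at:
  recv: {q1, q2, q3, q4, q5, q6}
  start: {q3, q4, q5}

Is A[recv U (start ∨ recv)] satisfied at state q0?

No

Sat(start ∨ recv) = {q1, q2, q3, q4, q5, q6}
A[recv U (start ∨ recv)]: least fixpoint, start Z0 = Sat((start ∨ recv)) = {q1, q2, q3, q4, q5, q6}, add states in Sat(recv) with every successor in Z. Already a fixed point.
Sat(A[recv U (start ∨ recv)]) = {q1, q2, q3, q4, q5, q6}
q0 ∉ Sat(A[recv U (start ∨ recv)]) = {q1, q2, q3, q4, q5, q6}, so the formula does not hold at q0.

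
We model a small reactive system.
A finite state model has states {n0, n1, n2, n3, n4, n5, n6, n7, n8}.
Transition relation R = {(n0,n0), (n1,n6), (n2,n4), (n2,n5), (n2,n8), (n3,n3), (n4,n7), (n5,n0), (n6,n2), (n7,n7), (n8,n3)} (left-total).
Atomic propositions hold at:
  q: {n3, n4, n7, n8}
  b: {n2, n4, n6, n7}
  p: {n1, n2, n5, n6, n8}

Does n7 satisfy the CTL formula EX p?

No

Sat(EX p) = {s : some successor in {n1, n2, n5, n6, n8}} = {n1, n2, n6}
n7 ∉ Sat(EX p) = {n1, n2, n6}, so the formula does not hold at n7.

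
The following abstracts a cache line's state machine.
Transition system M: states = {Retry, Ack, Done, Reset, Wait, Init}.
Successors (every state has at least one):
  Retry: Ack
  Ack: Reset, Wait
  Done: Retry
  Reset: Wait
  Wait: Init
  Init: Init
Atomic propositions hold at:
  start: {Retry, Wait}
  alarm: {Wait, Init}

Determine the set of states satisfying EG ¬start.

Sat(¬start) = {Ack, Done, Reset, Init}
EG ¬start: greatest fixpoint, start Z0 = {Ack, Done, Reset, Init}, keep only states in Sat with some successor in Z. Z1 = {Ack, Init}; Z2 = {Init}; fixed.
Sat(EG ¬start) = {Init}

{Init}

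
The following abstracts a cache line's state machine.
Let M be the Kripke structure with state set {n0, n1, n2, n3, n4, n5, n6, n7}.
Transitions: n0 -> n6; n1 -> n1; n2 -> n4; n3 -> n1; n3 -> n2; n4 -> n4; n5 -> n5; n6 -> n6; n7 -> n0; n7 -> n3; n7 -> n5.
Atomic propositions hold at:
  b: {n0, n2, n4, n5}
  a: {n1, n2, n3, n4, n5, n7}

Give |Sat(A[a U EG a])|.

6

EG a: greatest fixpoint, start Z0 = {n1, n2, n3, n4, n5, n7}, keep only states in Sat with some successor in Z. Already a fixed point.
Sat(EG a) = {n1, n2, n3, n4, n5, n7}
A[a U EG a]: least fixpoint, start Z0 = Sat(EG a) = {n1, n2, n3, n4, n5, n7}, add states in Sat(a) with every successor in Z. Already a fixed point.
Sat(A[a U EG a]) = {n1, n2, n3, n4, n5, n7}
|Sat(A[a U EG a])| = |{n1, n2, n3, n4, n5, n7}| = 6.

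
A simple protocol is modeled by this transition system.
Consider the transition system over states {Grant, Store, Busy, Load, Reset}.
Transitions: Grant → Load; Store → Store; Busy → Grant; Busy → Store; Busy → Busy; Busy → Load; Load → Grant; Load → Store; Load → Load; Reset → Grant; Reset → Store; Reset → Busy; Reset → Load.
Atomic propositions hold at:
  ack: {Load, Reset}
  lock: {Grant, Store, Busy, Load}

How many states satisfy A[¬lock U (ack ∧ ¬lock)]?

Sat(¬lock) = {Reset}
Sat(ack ∧ ¬lock) = {Reset}
A[¬lock U (ack ∧ ¬lock)]: least fixpoint, start Z0 = Sat((ack ∧ ¬lock)) = {Reset}, add states in Sat(¬lock) with every successor in Z. Already a fixed point.
Sat(A[¬lock U (ack ∧ ¬lock)]) = {Reset}
|Sat(A[¬lock U (ack ∧ ¬lock)])| = |{Reset}| = 1.

1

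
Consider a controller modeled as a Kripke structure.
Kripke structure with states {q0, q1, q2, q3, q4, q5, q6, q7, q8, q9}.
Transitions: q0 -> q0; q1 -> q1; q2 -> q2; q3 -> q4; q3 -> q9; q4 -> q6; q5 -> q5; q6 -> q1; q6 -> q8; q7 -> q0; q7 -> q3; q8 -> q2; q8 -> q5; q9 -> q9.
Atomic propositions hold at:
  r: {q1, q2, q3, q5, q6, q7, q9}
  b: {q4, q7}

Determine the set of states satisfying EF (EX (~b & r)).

Sat(~b) = {q0, q1, q2, q3, q5, q6, q8, q9}
Sat(~b & r) = {q1, q2, q3, q5, q6, q9}
Sat(EX (~b & r)) = {s : some successor in {q1, q2, q3, q5, q6, q9}} = {q1, q2, q3, q4, q5, q6, q7, q8, q9}
EF (EX (~b & r)): least fixpoint, start Z0 = {q1, q2, q3, q4, q5, q6, q7, q8, q9}, add states with some successor in Z. Already a fixed point.
Sat(EF (EX (~b & r))) = {q1, q2, q3, q4, q5, q6, q7, q8, q9}

{q1, q2, q3, q4, q5, q6, q7, q8, q9}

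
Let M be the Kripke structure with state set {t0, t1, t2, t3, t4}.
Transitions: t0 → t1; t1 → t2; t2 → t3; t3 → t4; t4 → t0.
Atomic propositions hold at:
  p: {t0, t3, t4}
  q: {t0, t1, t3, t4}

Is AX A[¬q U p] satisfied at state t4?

Sat(¬q) = {t2}
A[¬q U p]: least fixpoint, start Z0 = Sat(p) = {t0, t3, t4}, add states in Sat(¬q) with every successor in Z. Z1 = {t0, t2, t3, t4}; fixed.
Sat(A[¬q U p]) = {t0, t2, t3, t4}
Sat(AX A[¬q U p]) = {s : every successor in {t0, t2, t3, t4}} = {t1, t2, t3, t4}
t4 ∈ Sat(AX A[¬q U p]) = {t1, t2, t3, t4}, so the formula holds at t4.

Yes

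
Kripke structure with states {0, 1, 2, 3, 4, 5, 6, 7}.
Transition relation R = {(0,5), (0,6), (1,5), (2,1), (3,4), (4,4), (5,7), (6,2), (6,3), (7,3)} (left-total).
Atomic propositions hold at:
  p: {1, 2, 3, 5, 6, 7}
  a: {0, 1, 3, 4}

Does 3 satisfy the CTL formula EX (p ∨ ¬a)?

No

Sat(¬a) = {2, 5, 6, 7}
Sat(p ∨ ¬a) = {1, 2, 3, 5, 6, 7}
Sat(EX (p ∨ ¬a)) = {s : some successor in {1, 2, 3, 5, 6, 7}} = {0, 1, 2, 5, 6, 7}
3 ∉ Sat(EX (p ∨ ¬a)) = {0, 1, 2, 5, 6, 7}, so the formula does not hold at 3.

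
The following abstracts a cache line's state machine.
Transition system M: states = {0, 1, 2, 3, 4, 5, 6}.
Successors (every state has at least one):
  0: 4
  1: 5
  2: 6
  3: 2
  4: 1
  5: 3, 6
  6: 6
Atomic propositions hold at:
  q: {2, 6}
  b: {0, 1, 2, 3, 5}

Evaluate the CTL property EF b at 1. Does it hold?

EF b: least fixpoint, start Z0 = {0, 1, 2, 3, 5}, add states with some successor in Z. Z1 = {0, 1, 2, 3, 4, 5}; fixed.
Sat(EF b) = {0, 1, 2, 3, 4, 5}
1 ∈ Sat(EF b) = {0, 1, 2, 3, 4, 5}, so the formula holds at 1.

Yes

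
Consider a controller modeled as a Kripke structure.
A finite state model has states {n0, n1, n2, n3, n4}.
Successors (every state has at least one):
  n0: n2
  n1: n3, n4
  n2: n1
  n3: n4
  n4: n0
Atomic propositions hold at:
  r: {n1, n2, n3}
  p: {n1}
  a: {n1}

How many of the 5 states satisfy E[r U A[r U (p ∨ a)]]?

Sat(p ∨ a) = {n1}
A[r U (p ∨ a)]: least fixpoint, start Z0 = Sat((p ∨ a)) = {n1}, add states in Sat(r) with every successor in Z. Z1 = {n1, n2}; fixed.
Sat(A[r U (p ∨ a)]) = {n1, n2}
E[r U A[r U (p ∨ a)]]: least fixpoint, start Z0 = Sat(A[r U (p ∨ a)]) = {n1, n2}, add states in Sat(r) with some successor in Z. Already a fixed point.
Sat(E[r U A[r U (p ∨ a)]]) = {n1, n2}
|Sat(E[r U A[r U (p ∨ a)]])| = |{n1, n2}| = 2.

2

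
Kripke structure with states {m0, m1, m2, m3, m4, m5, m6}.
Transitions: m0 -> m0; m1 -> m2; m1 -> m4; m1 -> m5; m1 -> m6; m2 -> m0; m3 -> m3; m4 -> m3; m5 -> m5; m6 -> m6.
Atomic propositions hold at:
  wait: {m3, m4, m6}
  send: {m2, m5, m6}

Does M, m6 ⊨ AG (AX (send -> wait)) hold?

Sat(send -> wait) = {m0, m1, m3, m4, m6}
Sat(AX (send -> wait)) = {s : every successor in {m0, m1, m3, m4, m6}} = {m0, m2, m3, m4, m6}
AG (AX (send -> wait)): greatest fixpoint, start Z0 = {m0, m2, m3, m4, m6}, keep only states in Sat with every successor in Z. Already a fixed point.
Sat(AG (AX (send -> wait))) = {m0, m2, m3, m4, m6}
m6 ∈ Sat(AG (AX (send -> wait))) = {m0, m2, m3, m4, m6}, so the formula holds at m6.

Yes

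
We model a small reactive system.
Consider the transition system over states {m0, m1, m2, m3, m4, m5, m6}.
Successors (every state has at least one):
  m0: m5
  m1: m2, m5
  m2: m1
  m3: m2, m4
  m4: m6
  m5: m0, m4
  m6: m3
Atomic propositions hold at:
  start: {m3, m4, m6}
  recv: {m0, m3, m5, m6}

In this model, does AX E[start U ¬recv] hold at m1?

No

Sat(¬recv) = {m1, m2, m4}
E[start U ¬recv]: least fixpoint, start Z0 = Sat(¬recv) = {m1, m2, m4}, add states in Sat(start) with some successor in Z. Z1 = {m1, m2, m3, m4}; Z2 = {m1, m2, m3, m4, m6}; fixed.
Sat(E[start U ¬recv]) = {m1, m2, m3, m4, m6}
Sat(AX E[start U ¬recv]) = {s : every successor in {m1, m2, m3, m4, m6}} = {m2, m3, m4, m6}
m1 ∉ Sat(AX E[start U ¬recv]) = {m2, m3, m4, m6}, so the formula does not hold at m1.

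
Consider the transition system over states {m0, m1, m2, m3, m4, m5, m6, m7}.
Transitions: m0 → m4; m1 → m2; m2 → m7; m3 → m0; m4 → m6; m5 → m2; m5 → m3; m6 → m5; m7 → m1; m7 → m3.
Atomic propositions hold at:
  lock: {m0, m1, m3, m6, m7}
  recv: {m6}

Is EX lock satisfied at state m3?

Sat(EX lock) = {s : some successor in {m0, m1, m3, m6, m7}} = {m2, m3, m4, m5, m7}
m3 ∈ Sat(EX lock) = {m2, m3, m4, m5, m7}, so the formula holds at m3.

Yes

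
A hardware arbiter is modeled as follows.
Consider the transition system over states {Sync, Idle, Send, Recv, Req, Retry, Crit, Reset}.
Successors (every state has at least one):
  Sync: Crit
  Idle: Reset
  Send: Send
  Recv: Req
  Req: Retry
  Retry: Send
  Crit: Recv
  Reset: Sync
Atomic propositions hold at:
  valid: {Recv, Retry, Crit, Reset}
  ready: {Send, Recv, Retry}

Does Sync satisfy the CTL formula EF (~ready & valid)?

Yes

Sat(~ready) = {Sync, Idle, Req, Crit, Reset}
Sat(~ready & valid) = {Crit, Reset}
EF (~ready & valid): least fixpoint, start Z0 = {Crit, Reset}, add states with some successor in Z. Z1 = {Sync, Idle, Crit, Reset}; fixed.
Sat(EF (~ready & valid)) = {Sync, Idle, Crit, Reset}
Sync ∈ Sat(EF (~ready & valid)) = {Sync, Idle, Crit, Reset}, so the formula holds at Sync.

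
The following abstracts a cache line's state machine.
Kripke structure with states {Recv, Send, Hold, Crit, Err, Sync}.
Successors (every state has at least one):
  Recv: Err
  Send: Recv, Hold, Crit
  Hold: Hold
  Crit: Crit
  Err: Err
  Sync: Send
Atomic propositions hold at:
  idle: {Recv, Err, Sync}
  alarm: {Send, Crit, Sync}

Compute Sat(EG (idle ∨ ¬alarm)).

{Recv, Hold, Err}

Sat(¬alarm) = {Recv, Hold, Err}
Sat(idle ∨ ¬alarm) = {Recv, Hold, Err, Sync}
EG (idle ∨ ¬alarm): greatest fixpoint, start Z0 = {Recv, Hold, Err, Sync}, keep only states in Sat with some successor in Z. Z1 = {Recv, Hold, Err}; fixed.
Sat(EG (idle ∨ ¬alarm)) = {Recv, Hold, Err}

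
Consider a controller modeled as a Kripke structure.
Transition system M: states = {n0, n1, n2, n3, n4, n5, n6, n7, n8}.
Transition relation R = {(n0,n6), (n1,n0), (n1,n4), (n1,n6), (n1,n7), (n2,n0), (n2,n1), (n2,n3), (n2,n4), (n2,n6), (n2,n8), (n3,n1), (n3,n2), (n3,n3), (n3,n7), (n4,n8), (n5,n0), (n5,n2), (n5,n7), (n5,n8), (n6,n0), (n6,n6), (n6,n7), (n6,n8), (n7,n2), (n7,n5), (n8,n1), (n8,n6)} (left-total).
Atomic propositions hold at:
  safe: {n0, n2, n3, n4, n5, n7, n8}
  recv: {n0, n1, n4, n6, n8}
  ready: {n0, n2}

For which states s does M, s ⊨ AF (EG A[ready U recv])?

{n0, n1, n4, n6, n8}

A[ready U recv]: least fixpoint, start Z0 = Sat(recv) = {n0, n1, n4, n6, n8}, add states in Sat(ready) with every successor in Z. Already a fixed point.
Sat(A[ready U recv]) = {n0, n1, n4, n6, n8}
EG A[ready U recv]: greatest fixpoint, start Z0 = {n0, n1, n4, n6, n8}, keep only states in Sat with some successor in Z. Already a fixed point.
Sat(EG A[ready U recv]) = {n0, n1, n4, n6, n8}
AF (EG A[ready U recv]): least fixpoint, start Z0 = {n0, n1, n4, n6, n8}, add states with every successor in Z. Already a fixed point.
Sat(AF (EG A[ready U recv])) = {n0, n1, n4, n6, n8}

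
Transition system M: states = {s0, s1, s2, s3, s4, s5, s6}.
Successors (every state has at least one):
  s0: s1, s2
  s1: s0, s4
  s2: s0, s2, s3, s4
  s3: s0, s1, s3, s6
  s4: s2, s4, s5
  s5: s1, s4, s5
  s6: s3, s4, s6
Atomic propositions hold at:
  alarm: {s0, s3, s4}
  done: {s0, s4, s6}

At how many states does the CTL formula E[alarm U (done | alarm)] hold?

Sat(done | alarm) = {s0, s3, s4, s6}
E[alarm U (done | alarm)]: least fixpoint, start Z0 = Sat((done | alarm)) = {s0, s3, s4, s6}, add states in Sat(alarm) with some successor in Z. Already a fixed point.
Sat(E[alarm U (done | alarm)]) = {s0, s3, s4, s6}
|Sat(E[alarm U (done | alarm)])| = |{s0, s3, s4, s6}| = 4.

4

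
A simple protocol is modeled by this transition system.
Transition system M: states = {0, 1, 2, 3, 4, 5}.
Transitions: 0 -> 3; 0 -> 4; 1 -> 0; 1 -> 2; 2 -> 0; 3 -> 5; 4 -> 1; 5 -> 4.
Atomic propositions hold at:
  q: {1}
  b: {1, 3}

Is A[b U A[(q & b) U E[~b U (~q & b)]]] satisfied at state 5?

No

Sat(q & b) = {1}
Sat(~b) = {0, 2, 4, 5}
Sat(~q) = {0, 2, 3, 4, 5}
Sat(~q & b) = {3}
E[~b U (~q & b)]: least fixpoint, start Z0 = Sat((~q & b)) = {3}, add states in Sat(~b) with some successor in Z. Z1 = {0, 3}; Z2 = {0, 2, 3}; fixed.
Sat(E[~b U (~q & b)]) = {0, 2, 3}
A[(q & b) U E[~b U (~q & b)]]: least fixpoint, start Z0 = Sat(E[~b U (~q & b)]) = {0, 2, 3}, add states in Sat(q & b) with every successor in Z. Z1 = {0, 1, 2, 3}; fixed.
Sat(A[(q & b) U E[~b U (~q & b)]]) = {0, 1, 2, 3}
A[b U A[(q & b) U E[~b U (~q & b)]]]: least fixpoint, start Z0 = Sat(A[(q & b) U E[~b U (~q & b)]]) = {0, 1, 2, 3}, add states in Sat(b) with every successor in Z. Already a fixed point.
Sat(A[b U A[(q & b) U E[~b U (~q & b)]]]) = {0, 1, 2, 3}
5 ∉ Sat(A[b U A[(q & b) U E[~b U (~q & b)]]]) = {0, 1, 2, 3}, so the formula does not hold at 5.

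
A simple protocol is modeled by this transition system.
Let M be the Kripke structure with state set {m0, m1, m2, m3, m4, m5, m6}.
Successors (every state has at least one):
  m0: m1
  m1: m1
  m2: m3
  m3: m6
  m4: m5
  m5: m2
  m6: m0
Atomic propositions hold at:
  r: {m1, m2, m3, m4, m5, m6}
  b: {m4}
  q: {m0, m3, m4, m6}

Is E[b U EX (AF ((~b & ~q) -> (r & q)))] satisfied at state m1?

Sat(~b) = {m0, m1, m2, m3, m5, m6}
Sat(~q) = {m1, m2, m5}
Sat(~b & ~q) = {m1, m2, m5}
Sat(r & q) = {m3, m4, m6}
Sat((~b & ~q) -> (r & q)) = {m0, m3, m4, m6}
AF ((~b & ~q) -> (r & q)): least fixpoint, start Z0 = {m0, m3, m4, m6}, add states with every successor in Z. Z1 = {m0, m2, m3, m4, m6}; Z2 = {m0, m2, m3, m4, m5, m6}; fixed.
Sat(AF ((~b & ~q) -> (r & q))) = {m0, m2, m3, m4, m5, m6}
Sat(EX (AF ((~b & ~q) -> (r & q)))) = {s : some successor in {m0, m2, m3, m4, m5, m6}} = {m2, m3, m4, m5, m6}
E[b U EX (AF ((~b & ~q) -> (r & q)))]: least fixpoint, start Z0 = Sat(EX (AF ((~b & ~q) -> (r & q)))) = {m2, m3, m4, m5, m6}, add states in Sat(b) with some successor in Z. Already a fixed point.
Sat(E[b U EX (AF ((~b & ~q) -> (r & q)))]) = {m2, m3, m4, m5, m6}
m1 ∉ Sat(E[b U EX (AF ((~b & ~q) -> (r & q)))]) = {m2, m3, m4, m5, m6}, so the formula does not hold at m1.

No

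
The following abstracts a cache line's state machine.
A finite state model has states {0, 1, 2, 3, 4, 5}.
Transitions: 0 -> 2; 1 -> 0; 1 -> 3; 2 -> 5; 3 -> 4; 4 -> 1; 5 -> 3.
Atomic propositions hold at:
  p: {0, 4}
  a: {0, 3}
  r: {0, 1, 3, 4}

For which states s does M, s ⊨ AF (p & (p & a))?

Sat(p & a) = {0}
Sat(p & (p & a)) = {0}
AF (p & (p & a)): least fixpoint, start Z0 = {0}, add states with every successor in Z. Already a fixed point.
Sat(AF (p & (p & a))) = {0}

{0}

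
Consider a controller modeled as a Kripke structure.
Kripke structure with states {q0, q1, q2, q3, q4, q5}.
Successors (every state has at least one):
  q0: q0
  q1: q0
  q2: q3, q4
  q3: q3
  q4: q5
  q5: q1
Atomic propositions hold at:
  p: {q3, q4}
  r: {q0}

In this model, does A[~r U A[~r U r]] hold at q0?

Yes

Sat(~r) = {q1, q2, q3, q4, q5}
A[~r U r]: least fixpoint, start Z0 = Sat(r) = {q0}, add states in Sat(~r) with every successor in Z. Z1 = {q0, q1}; Z2 = {q0, q1, q5}; Z3 = {q0, q1, q4, q5}; fixed.
Sat(A[~r U r]) = {q0, q1, q4, q5}
A[~r U A[~r U r]]: least fixpoint, start Z0 = Sat(A[~r U r]) = {q0, q1, q4, q5}, add states in Sat(~r) with every successor in Z. Already a fixed point.
Sat(A[~r U A[~r U r]]) = {q0, q1, q4, q5}
q0 ∈ Sat(A[~r U A[~r U r]]) = {q0, q1, q4, q5}, so the formula holds at q0.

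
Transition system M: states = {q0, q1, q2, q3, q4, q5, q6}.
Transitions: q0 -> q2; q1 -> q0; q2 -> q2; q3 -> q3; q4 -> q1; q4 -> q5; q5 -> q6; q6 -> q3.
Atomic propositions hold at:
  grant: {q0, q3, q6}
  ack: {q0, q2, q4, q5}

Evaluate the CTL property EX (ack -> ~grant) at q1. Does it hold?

Sat(~grant) = {q1, q2, q4, q5}
Sat(ack -> ~grant) = {q1, q2, q3, q4, q5, q6}
Sat(EX (ack -> ~grant)) = {s : some successor in {q1, q2, q3, q4, q5, q6}} = {q0, q2, q3, q4, q5, q6}
q1 ∉ Sat(EX (ack -> ~grant)) = {q0, q2, q3, q4, q5, q6}, so the formula does not hold at q1.

No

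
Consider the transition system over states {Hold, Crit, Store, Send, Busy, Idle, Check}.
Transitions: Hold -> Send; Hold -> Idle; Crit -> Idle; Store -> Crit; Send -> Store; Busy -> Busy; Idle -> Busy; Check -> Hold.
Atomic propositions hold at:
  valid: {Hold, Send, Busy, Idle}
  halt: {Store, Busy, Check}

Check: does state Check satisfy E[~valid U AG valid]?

Sat(~valid) = {Crit, Store, Check}
AG valid: greatest fixpoint, start Z0 = {Hold, Send, Busy, Idle}, keep only states in Sat with every successor in Z. Z1 = {Hold, Busy, Idle}; Z2 = {Busy, Idle}; fixed.
Sat(AG valid) = {Busy, Idle}
E[~valid U AG valid]: least fixpoint, start Z0 = Sat(AG valid) = {Busy, Idle}, add states in Sat(~valid) with some successor in Z. Z1 = {Crit, Busy, Idle}; Z2 = {Crit, Store, Busy, Idle}; fixed.
Sat(E[~valid U AG valid]) = {Crit, Store, Busy, Idle}
Check ∉ Sat(E[~valid U AG valid]) = {Crit, Store, Busy, Idle}, so the formula does not hold at Check.

No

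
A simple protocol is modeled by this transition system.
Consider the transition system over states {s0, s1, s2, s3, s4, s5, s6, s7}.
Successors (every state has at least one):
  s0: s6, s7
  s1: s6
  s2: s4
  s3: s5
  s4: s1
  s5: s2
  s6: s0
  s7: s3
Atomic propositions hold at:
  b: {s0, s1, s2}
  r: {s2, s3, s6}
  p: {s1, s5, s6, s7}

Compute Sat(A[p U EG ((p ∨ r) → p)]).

Sat(p ∨ r) = {s1, s2, s3, s5, s6, s7}
Sat((p ∨ r) → p) = {s0, s1, s4, s5, s6, s7}
EG ((p ∨ r) → p): greatest fixpoint, start Z0 = {s0, s1, s4, s5, s6, s7}, keep only states in Sat with some successor in Z. Z1 = {s0, s1, s4, s6}; fixed.
Sat(EG ((p ∨ r) → p)) = {s0, s1, s4, s6}
A[p U EG ((p ∨ r) → p)]: least fixpoint, start Z0 = Sat(EG ((p ∨ r) → p)) = {s0, s1, s4, s6}, add states in Sat(p) with every successor in Z. Already a fixed point.
Sat(A[p U EG ((p ∨ r) → p)]) = {s0, s1, s4, s6}

{s0, s1, s4, s6}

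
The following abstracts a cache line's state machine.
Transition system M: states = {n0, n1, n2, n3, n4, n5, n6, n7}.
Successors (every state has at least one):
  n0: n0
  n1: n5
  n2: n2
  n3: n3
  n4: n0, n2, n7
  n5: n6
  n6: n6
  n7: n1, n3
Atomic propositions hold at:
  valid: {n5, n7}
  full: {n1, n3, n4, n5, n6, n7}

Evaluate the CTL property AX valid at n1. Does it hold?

Sat(AX valid) = {s : every successor in {n5, n7}} = {n1}
n1 ∈ Sat(AX valid) = {n1}, so the formula holds at n1.

Yes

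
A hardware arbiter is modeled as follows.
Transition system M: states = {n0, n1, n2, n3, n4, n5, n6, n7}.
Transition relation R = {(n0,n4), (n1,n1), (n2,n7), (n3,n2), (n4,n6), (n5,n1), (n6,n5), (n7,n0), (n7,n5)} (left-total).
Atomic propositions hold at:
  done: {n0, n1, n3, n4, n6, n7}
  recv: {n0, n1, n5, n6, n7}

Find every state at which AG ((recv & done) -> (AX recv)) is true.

{n1, n4, n5, n6}

Sat(recv & done) = {n0, n1, n6, n7}
Sat(AX recv) = {s : every successor in {n0, n1, n5, n6, n7}} = {n1, n2, n4, n5, n6, n7}
Sat((recv & done) -> (AX recv)) = {n1, n2, n3, n4, n5, n6, n7}
AG ((recv & done) -> (AX recv)): greatest fixpoint, start Z0 = {n1, n2, n3, n4, n5, n6, n7}, keep only states in Sat with every successor in Z. Z1 = {n1, n2, n3, n4, n5, n6}; Z2 = {n1, n3, n4, n5, n6}; Z3 = {n1, n4, n5, n6}; fixed.
Sat(AG ((recv & done) -> (AX recv))) = {n1, n4, n5, n6}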